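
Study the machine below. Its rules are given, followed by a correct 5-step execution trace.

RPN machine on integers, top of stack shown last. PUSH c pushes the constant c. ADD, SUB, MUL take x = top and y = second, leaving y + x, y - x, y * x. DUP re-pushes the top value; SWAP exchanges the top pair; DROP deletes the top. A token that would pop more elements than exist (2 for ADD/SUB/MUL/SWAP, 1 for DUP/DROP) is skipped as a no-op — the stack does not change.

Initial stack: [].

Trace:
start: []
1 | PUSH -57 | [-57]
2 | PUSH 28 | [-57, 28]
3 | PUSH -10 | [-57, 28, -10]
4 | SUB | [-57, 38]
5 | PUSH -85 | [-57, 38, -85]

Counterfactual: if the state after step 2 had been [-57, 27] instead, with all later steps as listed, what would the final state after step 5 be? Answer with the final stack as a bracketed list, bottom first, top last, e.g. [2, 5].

state after step 2 := [-57, 27]
3 | PUSH -10 | [-57, 27, -10]
4 | SUB | [-57, 37]
5 | PUSH -85 | [-57, 37, -85]

[-57, 37, -85]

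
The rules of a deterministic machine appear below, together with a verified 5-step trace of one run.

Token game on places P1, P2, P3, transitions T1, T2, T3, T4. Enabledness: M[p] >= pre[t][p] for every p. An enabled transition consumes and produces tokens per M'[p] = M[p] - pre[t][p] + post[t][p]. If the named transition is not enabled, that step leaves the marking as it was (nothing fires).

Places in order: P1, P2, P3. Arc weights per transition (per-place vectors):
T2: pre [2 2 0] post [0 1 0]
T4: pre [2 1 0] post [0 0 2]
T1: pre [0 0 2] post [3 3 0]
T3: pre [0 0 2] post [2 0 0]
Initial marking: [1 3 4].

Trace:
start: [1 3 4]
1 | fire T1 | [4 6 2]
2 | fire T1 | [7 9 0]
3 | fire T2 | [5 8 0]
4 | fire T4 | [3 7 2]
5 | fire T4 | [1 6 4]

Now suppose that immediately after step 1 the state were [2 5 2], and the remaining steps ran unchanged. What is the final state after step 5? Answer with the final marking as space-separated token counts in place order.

state after step 1 := [2 5 2]
2 | fire T1 | [5 8 0]
3 | fire T2 | [3 7 0]
4 | fire T4 | [1 6 2]
5 | fire T4 | [1 6 2]

1 6 2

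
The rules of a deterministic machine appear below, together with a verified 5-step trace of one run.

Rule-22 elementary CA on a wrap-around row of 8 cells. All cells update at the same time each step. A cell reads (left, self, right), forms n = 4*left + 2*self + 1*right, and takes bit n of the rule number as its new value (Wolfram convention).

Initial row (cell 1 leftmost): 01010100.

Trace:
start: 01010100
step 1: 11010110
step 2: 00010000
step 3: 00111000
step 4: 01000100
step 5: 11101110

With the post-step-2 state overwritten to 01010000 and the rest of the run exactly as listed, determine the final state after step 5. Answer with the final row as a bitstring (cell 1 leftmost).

state after step 2 := 01010000
step 3: 11011000
step 4: 00000101
step 5: 10001101

10001101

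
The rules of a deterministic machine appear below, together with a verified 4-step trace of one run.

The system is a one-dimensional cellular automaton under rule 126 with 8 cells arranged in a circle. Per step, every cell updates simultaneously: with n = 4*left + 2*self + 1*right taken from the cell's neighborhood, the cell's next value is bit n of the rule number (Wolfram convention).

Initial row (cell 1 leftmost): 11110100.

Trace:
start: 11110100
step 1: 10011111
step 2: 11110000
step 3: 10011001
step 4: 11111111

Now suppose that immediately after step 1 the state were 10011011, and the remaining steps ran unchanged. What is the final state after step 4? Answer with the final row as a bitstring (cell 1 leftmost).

state after step 1 := 10011011
step 2: 11111110
step 3: 10000011
step 4: 11000110

11000110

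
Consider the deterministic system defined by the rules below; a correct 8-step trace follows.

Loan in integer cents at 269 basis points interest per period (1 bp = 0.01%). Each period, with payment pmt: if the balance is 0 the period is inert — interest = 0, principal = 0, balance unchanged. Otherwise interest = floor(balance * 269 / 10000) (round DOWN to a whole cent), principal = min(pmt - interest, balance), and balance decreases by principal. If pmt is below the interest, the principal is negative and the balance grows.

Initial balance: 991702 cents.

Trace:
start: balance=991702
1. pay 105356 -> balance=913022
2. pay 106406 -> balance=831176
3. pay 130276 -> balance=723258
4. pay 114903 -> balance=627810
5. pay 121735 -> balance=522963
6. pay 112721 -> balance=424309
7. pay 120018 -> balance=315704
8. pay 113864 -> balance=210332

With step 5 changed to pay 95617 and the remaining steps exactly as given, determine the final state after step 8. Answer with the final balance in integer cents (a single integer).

(re-executing from step 5 with the substitution; state before step 5: balance=627810)
5. pay 95617 -> balance=549081
6. pay 112721 -> balance=451130
7. pay 120018 -> balance=343247
8. pay 113864 -> balance=238616

238616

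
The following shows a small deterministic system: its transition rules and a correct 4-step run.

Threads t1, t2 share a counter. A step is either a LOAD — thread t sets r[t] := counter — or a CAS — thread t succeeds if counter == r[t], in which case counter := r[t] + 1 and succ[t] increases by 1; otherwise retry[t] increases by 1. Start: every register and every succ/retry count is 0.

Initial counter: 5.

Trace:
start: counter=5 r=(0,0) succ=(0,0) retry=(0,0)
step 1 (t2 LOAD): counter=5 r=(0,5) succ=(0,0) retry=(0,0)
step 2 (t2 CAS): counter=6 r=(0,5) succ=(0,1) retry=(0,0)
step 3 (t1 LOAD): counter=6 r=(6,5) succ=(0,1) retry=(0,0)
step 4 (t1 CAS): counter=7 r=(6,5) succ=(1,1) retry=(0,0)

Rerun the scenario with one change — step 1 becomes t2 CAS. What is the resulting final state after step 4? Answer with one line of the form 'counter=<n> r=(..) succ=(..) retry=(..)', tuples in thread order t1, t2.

counter=6 r=(5,0) succ=(1,0) retry=(0,2)

(re-executing from step 1 with the substitution; state before step 1: counter=5 r=(0,0) succ=(0,0) retry=(0,0))
step 1 (t2 CAS): counter=5 r=(0,0) succ=(0,0) retry=(0,1)
step 2 (t2 CAS): counter=5 r=(0,0) succ=(0,0) retry=(0,2)
step 3 (t1 LOAD): counter=5 r=(5,0) succ=(0,0) retry=(0,2)
step 4 (t1 CAS): counter=6 r=(5,0) succ=(1,0) retry=(0,2)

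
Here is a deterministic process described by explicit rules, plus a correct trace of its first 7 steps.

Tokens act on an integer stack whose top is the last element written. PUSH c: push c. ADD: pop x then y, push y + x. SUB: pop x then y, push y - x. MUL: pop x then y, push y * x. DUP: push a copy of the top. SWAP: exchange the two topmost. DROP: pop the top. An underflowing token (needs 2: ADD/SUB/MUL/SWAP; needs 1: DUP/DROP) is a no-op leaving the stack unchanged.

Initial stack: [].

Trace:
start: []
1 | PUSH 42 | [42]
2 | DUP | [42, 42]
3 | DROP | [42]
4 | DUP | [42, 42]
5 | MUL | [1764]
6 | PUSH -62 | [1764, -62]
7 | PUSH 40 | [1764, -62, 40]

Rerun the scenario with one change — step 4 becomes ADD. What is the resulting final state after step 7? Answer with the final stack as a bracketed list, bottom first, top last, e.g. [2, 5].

(re-executing from step 4 with the substitution; state before step 4: [42])
4 | ADD | [42]
5 | MUL | [42]
6 | PUSH -62 | [42, -62]
7 | PUSH 40 | [42, -62, 40]

[42, -62, 40]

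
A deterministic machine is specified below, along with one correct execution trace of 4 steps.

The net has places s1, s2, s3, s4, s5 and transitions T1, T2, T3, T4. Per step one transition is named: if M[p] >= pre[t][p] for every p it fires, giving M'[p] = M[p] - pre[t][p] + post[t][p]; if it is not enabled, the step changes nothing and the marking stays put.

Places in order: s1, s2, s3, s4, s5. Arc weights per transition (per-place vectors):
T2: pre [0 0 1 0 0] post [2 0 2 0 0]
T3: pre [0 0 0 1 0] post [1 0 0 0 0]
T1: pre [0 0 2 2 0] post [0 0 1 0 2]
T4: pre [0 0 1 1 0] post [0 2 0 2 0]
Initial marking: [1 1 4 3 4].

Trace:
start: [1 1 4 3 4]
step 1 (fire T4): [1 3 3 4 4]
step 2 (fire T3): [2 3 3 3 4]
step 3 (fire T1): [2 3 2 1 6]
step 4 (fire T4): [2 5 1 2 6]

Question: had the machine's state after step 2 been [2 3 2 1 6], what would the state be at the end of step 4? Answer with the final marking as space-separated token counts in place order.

2 5 1 2 6

state after step 2 := [2 3 2 1 6]
step 3 (fire T1): [2 3 2 1 6]
step 4 (fire T4): [2 5 1 2 6]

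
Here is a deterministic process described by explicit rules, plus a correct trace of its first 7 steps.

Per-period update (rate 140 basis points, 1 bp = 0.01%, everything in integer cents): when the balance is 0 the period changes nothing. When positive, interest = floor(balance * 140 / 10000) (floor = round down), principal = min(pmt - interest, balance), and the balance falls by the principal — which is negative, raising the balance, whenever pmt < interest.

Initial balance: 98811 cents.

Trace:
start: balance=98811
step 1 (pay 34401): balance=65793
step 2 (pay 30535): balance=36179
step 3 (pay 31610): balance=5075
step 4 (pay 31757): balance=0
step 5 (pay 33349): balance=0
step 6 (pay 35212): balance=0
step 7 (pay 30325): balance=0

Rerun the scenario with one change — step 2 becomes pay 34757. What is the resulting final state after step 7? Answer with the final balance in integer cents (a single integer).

0

(re-executing from step 2 with the substitution; state before step 2: balance=65793)
step 2 (pay 34757): balance=31957
step 3 (pay 31610): balance=794
step 4 (pay 31757): balance=0
step 5 (pay 33349): balance=0
step 6 (pay 35212): balance=0
step 7 (pay 30325): balance=0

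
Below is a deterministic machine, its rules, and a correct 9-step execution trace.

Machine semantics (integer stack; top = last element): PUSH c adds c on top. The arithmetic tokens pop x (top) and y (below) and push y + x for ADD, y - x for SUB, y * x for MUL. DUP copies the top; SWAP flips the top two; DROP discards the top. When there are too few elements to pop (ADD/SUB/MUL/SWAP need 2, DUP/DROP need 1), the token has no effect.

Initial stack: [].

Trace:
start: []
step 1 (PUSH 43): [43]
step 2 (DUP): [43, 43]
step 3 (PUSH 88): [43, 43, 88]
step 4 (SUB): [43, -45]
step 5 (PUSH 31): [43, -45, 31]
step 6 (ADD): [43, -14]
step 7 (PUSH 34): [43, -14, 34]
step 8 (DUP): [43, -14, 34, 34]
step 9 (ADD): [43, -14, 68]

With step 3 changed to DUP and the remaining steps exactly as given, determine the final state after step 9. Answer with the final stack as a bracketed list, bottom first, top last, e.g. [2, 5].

(re-executing from step 3 with the substitution; state before step 3: [43, 43])
step 3 (DUP): [43, 43, 43]
step 4 (SUB): [43, 0]
step 5 (PUSH 31): [43, 0, 31]
step 6 (ADD): [43, 31]
step 7 (PUSH 34): [43, 31, 34]
step 8 (DUP): [43, 31, 34, 34]
step 9 (ADD): [43, 31, 68]

[43, 31, 68]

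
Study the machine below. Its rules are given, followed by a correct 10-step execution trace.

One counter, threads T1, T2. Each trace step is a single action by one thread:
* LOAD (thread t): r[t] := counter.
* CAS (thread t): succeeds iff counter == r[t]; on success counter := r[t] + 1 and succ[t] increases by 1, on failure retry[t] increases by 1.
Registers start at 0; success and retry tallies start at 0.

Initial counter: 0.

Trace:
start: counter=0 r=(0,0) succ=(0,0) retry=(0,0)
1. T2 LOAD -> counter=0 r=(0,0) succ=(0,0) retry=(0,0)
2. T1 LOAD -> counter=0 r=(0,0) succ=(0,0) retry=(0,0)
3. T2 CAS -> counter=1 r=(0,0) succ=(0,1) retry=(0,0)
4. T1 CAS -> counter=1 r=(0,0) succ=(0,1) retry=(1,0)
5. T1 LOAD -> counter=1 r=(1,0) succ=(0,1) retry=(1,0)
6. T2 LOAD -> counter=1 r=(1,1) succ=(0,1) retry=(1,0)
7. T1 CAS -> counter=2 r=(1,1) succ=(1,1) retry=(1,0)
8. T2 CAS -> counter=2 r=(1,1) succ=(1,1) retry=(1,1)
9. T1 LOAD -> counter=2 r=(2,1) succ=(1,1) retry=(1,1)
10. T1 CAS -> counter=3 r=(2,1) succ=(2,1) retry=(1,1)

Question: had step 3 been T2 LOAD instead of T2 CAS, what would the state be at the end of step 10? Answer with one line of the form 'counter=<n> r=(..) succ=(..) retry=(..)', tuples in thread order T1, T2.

(re-executing from step 3 with the substitution; state before step 3: counter=0 r=(0,0) succ=(0,0) retry=(0,0))
3. T2 LOAD -> counter=0 r=(0,0) succ=(0,0) retry=(0,0)
4. T1 CAS -> counter=1 r=(0,0) succ=(1,0) retry=(0,0)
5. T1 LOAD -> counter=1 r=(1,0) succ=(1,0) retry=(0,0)
6. T2 LOAD -> counter=1 r=(1,1) succ=(1,0) retry=(0,0)
7. T1 CAS -> counter=2 r=(1,1) succ=(2,0) retry=(0,0)
8. T2 CAS -> counter=2 r=(1,1) succ=(2,0) retry=(0,1)
9. T1 LOAD -> counter=2 r=(2,1) succ=(2,0) retry=(0,1)
10. T1 CAS -> counter=3 r=(2,1) succ=(3,0) retry=(0,1)

counter=3 r=(2,1) succ=(3,0) retry=(0,1)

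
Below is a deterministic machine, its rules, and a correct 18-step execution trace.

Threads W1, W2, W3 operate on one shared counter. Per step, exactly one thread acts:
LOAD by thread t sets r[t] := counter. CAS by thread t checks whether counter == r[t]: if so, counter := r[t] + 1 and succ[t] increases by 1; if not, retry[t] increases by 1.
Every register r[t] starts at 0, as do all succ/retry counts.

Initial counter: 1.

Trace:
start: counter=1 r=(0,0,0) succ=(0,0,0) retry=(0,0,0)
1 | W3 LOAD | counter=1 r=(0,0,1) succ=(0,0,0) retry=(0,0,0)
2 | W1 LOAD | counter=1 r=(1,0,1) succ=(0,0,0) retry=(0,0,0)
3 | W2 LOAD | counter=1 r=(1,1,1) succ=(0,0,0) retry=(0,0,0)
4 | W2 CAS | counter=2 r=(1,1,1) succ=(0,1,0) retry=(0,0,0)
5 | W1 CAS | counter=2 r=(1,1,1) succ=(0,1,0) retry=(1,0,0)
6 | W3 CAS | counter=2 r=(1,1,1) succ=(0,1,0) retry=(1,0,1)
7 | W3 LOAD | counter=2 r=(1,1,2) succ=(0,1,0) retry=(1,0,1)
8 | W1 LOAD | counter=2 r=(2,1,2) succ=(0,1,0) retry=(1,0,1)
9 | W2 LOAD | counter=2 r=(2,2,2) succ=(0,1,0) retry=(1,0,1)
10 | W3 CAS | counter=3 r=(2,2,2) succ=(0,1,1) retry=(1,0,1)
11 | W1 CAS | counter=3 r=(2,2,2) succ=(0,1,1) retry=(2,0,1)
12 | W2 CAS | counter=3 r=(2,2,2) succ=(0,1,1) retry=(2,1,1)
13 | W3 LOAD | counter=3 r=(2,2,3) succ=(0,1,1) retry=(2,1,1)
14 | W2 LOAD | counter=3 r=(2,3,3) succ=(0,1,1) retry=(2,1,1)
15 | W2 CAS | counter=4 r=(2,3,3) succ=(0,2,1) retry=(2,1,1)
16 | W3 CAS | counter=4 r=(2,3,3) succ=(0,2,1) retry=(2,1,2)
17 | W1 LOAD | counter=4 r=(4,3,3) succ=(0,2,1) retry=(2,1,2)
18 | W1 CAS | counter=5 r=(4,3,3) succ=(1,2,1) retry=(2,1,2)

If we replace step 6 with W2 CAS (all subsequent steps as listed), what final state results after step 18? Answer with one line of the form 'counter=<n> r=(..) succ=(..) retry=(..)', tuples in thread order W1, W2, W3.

counter=5 r=(4,3,3) succ=(1,2,1) retry=(2,2,1)

(re-executing from step 6 with the substitution; state before step 6: counter=2 r=(1,1,1) succ=(0,1,0) retry=(1,0,0))
6 | W2 CAS | counter=2 r=(1,1,1) succ=(0,1,0) retry=(1,1,0)
7 | W3 LOAD | counter=2 r=(1,1,2) succ=(0,1,0) retry=(1,1,0)
8 | W1 LOAD | counter=2 r=(2,1,2) succ=(0,1,0) retry=(1,1,0)
9 | W2 LOAD | counter=2 r=(2,2,2) succ=(0,1,0) retry=(1,1,0)
10 | W3 CAS | counter=3 r=(2,2,2) succ=(0,1,1) retry=(1,1,0)
11 | W1 CAS | counter=3 r=(2,2,2) succ=(0,1,1) retry=(2,1,0)
12 | W2 CAS | counter=3 r=(2,2,2) succ=(0,1,1) retry=(2,2,0)
13 | W3 LOAD | counter=3 r=(2,2,3) succ=(0,1,1) retry=(2,2,0)
14 | W2 LOAD | counter=3 r=(2,3,3) succ=(0,1,1) retry=(2,2,0)
15 | W2 CAS | counter=4 r=(2,3,3) succ=(0,2,1) retry=(2,2,0)
16 | W3 CAS | counter=4 r=(2,3,3) succ=(0,2,1) retry=(2,2,1)
17 | W1 LOAD | counter=4 r=(4,3,3) succ=(0,2,1) retry=(2,2,1)
18 | W1 CAS | counter=5 r=(4,3,3) succ=(1,2,1) retry=(2,2,1)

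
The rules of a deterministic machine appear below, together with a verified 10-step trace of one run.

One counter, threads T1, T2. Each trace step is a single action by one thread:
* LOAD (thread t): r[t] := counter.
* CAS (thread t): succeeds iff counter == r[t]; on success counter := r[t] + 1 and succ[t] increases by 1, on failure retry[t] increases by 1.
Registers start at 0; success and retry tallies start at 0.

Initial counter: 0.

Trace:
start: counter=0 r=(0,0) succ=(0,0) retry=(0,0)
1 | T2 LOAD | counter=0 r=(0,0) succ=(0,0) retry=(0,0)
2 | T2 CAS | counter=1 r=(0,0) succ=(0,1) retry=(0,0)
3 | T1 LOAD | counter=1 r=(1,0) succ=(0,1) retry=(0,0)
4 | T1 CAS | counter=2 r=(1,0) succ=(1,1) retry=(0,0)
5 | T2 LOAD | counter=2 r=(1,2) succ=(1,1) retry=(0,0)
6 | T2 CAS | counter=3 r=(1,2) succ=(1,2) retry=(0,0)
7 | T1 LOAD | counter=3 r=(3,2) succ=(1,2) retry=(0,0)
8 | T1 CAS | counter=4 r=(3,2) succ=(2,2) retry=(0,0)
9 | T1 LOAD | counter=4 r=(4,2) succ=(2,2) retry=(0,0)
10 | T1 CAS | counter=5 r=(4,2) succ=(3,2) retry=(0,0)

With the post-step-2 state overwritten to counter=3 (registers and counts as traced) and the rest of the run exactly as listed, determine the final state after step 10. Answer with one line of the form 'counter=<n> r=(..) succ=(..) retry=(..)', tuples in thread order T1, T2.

state after step 2 := counter=3 r=(0,0) succ=(0,1) retry=(0,0)
3 | T1 LOAD | counter=3 r=(3,0) succ=(0,1) retry=(0,0)
4 | T1 CAS | counter=4 r=(3,0) succ=(1,1) retry=(0,0)
5 | T2 LOAD | counter=4 r=(3,4) succ=(1,1) retry=(0,0)
6 | T2 CAS | counter=5 r=(3,4) succ=(1,2) retry=(0,0)
7 | T1 LOAD | counter=5 r=(5,4) succ=(1,2) retry=(0,0)
8 | T1 CAS | counter=6 r=(5,4) succ=(2,2) retry=(0,0)
9 | T1 LOAD | counter=6 r=(6,4) succ=(2,2) retry=(0,0)
10 | T1 CAS | counter=7 r=(6,4) succ=(3,2) retry=(0,0)

counter=7 r=(6,4) succ=(3,2) retry=(0,0)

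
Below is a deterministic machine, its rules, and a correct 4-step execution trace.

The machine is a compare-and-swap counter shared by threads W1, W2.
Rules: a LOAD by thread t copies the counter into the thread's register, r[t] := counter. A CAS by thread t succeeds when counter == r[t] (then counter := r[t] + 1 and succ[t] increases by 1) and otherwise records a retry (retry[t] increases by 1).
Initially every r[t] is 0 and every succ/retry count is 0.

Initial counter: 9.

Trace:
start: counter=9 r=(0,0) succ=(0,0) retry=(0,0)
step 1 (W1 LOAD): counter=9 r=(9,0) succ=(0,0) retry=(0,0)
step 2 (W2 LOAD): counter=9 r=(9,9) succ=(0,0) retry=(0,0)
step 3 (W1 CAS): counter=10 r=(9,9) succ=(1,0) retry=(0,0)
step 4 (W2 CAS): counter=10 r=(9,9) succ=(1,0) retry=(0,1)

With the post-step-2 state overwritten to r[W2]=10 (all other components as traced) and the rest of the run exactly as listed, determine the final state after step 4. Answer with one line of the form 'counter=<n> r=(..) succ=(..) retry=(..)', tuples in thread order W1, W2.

counter=11 r=(9,10) succ=(1,1) retry=(0,0)

state after step 2 := counter=9 r=(9,10) succ=(0,0) retry=(0,0)
step 3 (W1 CAS): counter=10 r=(9,10) succ=(1,0) retry=(0,0)
step 4 (W2 CAS): counter=11 r=(9,10) succ=(1,1) retry=(0,0)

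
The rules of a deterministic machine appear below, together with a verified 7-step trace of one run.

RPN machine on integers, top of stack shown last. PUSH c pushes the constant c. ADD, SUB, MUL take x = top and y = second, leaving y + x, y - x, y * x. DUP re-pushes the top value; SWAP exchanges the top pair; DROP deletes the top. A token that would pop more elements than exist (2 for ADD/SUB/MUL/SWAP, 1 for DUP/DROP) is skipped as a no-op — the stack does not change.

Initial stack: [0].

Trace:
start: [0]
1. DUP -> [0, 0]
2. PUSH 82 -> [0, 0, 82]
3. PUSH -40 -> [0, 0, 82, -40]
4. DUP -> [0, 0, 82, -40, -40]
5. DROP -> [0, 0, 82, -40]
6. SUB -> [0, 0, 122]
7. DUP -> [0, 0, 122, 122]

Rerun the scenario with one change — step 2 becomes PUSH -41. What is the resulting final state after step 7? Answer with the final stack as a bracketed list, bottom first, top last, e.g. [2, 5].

(re-executing from step 2 with the substitution; state before step 2: [0, 0])
2. PUSH -41 -> [0, 0, -41]
3. PUSH -40 -> [0, 0, -41, -40]
4. DUP -> [0, 0, -41, -40, -40]
5. DROP -> [0, 0, -41, -40]
6. SUB -> [0, 0, -1]
7. DUP -> [0, 0, -1, -1]

[0, 0, -1, -1]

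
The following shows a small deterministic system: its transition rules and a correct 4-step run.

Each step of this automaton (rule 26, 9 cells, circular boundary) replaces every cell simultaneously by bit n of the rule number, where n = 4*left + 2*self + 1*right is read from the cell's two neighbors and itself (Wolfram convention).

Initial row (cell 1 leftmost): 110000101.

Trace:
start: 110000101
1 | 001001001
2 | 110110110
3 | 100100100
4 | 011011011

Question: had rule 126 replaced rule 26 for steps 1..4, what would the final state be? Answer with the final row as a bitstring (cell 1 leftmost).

100011001

(re-executing steps 1..4 under rule 126; state before step 1: 110000101)
1 | 011001111
2 | 111111001
3 | 000001111
4 | 100011001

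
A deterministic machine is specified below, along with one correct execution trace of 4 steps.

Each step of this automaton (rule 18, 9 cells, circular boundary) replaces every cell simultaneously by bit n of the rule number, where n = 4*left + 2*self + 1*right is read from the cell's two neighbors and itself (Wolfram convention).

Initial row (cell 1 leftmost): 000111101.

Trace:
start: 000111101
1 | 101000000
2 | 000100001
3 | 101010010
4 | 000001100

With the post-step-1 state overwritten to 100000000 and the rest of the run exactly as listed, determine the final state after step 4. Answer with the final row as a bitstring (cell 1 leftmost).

010100101

state after step 1 := 100000000
2 | 010000001
3 | 001000010
4 | 010100101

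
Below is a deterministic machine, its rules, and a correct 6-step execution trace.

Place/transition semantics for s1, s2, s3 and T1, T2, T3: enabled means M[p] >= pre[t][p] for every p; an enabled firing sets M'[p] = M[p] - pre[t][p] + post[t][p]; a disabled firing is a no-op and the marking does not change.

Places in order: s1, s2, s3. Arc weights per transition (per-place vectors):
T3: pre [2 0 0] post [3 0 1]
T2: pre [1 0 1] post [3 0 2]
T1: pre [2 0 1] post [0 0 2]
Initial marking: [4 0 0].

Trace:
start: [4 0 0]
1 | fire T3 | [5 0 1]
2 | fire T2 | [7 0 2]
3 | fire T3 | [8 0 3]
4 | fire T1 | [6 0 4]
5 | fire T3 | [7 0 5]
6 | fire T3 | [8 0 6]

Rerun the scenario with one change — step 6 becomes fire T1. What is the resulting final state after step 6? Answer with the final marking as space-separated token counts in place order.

(re-executing from step 6 with the substitution; state before step 6: [7 0 5])
6 | fire T1 | [5 0 6]

5 0 6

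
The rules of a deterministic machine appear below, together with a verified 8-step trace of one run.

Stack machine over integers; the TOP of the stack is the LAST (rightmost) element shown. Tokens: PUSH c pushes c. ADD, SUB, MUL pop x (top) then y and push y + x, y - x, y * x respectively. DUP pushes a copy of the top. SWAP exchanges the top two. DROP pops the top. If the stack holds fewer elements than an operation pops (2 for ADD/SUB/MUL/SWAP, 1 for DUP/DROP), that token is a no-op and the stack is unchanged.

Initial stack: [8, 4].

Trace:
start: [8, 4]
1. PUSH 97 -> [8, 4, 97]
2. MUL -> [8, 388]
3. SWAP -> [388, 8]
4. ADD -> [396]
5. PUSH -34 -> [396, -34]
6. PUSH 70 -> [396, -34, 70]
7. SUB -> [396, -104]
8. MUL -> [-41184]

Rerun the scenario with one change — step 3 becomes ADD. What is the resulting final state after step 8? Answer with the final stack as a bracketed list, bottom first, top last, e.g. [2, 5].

[-41184]

(re-executing from step 3 with the substitution; state before step 3: [8, 388])
3. ADD -> [396]
4. ADD -> [396]
5. PUSH -34 -> [396, -34]
6. PUSH 70 -> [396, -34, 70]
7. SUB -> [396, -104]
8. MUL -> [-41184]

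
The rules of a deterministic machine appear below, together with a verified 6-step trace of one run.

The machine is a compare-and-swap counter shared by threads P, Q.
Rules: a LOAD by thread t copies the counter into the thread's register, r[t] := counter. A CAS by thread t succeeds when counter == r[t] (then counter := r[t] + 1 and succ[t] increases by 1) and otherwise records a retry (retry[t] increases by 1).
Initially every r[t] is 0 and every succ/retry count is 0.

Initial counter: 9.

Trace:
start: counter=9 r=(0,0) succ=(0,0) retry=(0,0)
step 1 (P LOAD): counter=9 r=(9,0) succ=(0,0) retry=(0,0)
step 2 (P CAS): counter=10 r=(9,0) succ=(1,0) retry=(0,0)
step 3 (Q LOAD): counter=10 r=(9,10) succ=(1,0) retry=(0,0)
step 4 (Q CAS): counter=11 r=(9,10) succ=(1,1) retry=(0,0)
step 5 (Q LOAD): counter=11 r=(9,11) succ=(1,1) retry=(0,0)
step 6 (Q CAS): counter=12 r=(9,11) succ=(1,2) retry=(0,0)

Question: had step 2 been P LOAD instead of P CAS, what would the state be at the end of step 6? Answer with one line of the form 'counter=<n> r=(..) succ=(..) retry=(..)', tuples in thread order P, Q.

counter=11 r=(9,10) succ=(0,2) retry=(0,0)

(re-executing from step 2 with the substitution; state before step 2: counter=9 r=(9,0) succ=(0,0) retry=(0,0))
step 2 (P LOAD): counter=9 r=(9,0) succ=(0,0) retry=(0,0)
step 3 (Q LOAD): counter=9 r=(9,9) succ=(0,0) retry=(0,0)
step 4 (Q CAS): counter=10 r=(9,9) succ=(0,1) retry=(0,0)
step 5 (Q LOAD): counter=10 r=(9,10) succ=(0,1) retry=(0,0)
step 6 (Q CAS): counter=11 r=(9,10) succ=(0,2) retry=(0,0)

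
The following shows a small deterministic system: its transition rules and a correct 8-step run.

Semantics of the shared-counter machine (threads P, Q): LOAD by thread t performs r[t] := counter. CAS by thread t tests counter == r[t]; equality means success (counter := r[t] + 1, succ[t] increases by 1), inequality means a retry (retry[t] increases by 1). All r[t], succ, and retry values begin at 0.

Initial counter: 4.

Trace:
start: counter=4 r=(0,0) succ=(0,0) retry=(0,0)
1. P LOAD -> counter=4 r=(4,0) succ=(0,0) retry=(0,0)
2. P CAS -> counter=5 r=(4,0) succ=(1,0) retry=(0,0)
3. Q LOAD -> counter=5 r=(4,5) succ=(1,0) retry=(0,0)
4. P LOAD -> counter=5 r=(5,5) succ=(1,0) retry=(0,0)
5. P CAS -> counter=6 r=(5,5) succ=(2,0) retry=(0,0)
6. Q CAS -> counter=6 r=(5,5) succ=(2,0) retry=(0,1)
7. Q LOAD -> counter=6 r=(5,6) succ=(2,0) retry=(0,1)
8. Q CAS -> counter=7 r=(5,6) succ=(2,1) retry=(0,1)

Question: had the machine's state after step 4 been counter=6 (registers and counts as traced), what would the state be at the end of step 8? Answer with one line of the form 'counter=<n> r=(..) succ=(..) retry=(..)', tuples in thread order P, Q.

counter=7 r=(5,6) succ=(1,1) retry=(1,1)

state after step 4 := counter=6 r=(5,5) succ=(1,0) retry=(0,0)
5. P CAS -> counter=6 r=(5,5) succ=(1,0) retry=(1,0)
6. Q CAS -> counter=6 r=(5,5) succ=(1,0) retry=(1,1)
7. Q LOAD -> counter=6 r=(5,6) succ=(1,0) retry=(1,1)
8. Q CAS -> counter=7 r=(5,6) succ=(1,1) retry=(1,1)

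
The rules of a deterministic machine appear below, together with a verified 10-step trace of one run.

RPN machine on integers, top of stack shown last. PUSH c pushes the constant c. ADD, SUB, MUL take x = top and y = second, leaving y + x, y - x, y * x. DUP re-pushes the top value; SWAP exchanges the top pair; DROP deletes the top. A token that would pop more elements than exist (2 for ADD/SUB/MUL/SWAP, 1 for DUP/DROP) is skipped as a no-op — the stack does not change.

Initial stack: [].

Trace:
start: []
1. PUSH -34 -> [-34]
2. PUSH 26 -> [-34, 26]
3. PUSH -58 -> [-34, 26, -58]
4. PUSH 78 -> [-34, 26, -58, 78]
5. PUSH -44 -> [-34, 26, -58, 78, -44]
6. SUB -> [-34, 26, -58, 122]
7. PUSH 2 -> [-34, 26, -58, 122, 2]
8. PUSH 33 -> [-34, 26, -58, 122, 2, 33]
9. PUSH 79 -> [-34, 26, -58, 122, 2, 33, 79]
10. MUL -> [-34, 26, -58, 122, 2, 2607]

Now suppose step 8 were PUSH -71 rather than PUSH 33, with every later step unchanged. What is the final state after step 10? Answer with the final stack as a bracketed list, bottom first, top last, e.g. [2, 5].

[-34, 26, -58, 122, 2, -5609]

(re-executing from step 8 with the substitution; state before step 8: [-34, 26, -58, 122, 2])
8. PUSH -71 -> [-34, 26, -58, 122, 2, -71]
9. PUSH 79 -> [-34, 26, -58, 122, 2, -71, 79]
10. MUL -> [-34, 26, -58, 122, 2, -5609]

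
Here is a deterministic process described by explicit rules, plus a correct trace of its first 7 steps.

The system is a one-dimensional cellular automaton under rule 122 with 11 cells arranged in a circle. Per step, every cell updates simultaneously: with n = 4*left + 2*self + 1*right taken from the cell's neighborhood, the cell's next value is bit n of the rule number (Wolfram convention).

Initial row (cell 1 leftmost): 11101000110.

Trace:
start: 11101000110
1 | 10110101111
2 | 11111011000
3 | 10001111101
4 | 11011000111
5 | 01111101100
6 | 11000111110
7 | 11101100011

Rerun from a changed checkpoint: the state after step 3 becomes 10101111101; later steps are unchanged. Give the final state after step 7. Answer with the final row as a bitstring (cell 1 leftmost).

state after step 3 := 10101111101
4 | 11011000111
5 | 01111101100
6 | 11000111110
7 | 11101100011

11101100011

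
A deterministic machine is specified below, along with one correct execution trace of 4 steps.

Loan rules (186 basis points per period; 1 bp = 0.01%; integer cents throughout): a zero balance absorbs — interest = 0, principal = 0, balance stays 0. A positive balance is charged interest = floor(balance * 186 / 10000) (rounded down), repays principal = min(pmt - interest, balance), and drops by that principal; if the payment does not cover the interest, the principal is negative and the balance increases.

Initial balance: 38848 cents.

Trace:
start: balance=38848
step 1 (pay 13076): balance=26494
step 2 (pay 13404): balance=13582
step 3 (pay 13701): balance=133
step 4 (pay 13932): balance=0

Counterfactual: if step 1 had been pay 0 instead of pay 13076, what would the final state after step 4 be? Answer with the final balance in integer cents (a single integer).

(re-executing from step 1 with the substitution; state before step 1: balance=38848)
step 1 (pay 0): balance=39570
step 2 (pay 13404): balance=26902
step 3 (pay 13701): balance=13701
step 4 (pay 13932): balance=23

23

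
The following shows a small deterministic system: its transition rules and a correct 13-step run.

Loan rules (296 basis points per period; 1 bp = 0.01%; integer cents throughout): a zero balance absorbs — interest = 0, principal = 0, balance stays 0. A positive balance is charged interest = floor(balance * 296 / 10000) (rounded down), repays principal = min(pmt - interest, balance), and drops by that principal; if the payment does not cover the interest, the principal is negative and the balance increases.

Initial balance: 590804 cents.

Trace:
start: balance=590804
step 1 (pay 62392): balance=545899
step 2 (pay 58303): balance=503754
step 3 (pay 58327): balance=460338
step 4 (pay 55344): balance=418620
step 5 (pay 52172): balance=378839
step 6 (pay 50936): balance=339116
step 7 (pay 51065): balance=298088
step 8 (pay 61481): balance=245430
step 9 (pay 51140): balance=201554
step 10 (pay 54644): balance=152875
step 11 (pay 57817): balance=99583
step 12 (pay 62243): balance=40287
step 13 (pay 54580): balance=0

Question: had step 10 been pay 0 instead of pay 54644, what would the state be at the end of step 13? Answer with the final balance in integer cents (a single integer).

(re-executing from step 10 with the substitution; state before step 10: balance=201554)
step 10 (pay 0): balance=207519
step 11 (pay 57817): balance=155844
step 12 (pay 62243): balance=98213
step 13 (pay 54580): balance=46540

46540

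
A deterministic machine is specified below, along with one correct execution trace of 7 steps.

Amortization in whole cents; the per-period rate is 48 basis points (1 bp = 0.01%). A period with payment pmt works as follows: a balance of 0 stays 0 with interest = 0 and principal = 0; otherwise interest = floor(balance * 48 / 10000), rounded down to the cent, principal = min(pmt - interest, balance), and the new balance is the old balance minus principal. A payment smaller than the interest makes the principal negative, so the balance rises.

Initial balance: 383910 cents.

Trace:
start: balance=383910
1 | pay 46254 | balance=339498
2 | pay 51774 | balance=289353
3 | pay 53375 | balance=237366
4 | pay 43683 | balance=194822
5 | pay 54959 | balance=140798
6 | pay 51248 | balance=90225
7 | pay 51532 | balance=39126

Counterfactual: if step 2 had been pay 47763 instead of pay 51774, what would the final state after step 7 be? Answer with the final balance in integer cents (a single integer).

43234

(re-executing from step 2 with the substitution; state before step 2: balance=339498)
2 | pay 47763 | balance=293364
3 | pay 53375 | balance=241397
4 | pay 43683 | balance=198872
5 | pay 54959 | balance=144867
6 | pay 51248 | balance=94314
7 | pay 51532 | balance=43234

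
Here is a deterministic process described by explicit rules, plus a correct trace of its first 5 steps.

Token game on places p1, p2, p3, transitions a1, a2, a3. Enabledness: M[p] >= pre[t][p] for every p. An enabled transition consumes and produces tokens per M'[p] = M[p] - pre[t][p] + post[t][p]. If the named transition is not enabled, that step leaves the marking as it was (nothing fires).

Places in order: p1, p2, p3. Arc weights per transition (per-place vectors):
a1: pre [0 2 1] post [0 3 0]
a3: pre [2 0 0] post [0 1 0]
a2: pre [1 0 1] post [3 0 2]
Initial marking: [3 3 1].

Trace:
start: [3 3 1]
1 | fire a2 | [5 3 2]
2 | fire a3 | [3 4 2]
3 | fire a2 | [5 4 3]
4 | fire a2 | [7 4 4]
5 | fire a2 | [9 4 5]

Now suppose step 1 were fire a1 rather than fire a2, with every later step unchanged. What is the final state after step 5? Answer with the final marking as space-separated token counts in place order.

(re-executing from step 1 with the substitution; state before step 1: [3 3 1])
1 | fire a1 | [3 4 0]
2 | fire a3 | [1 5 0]
3 | fire a2 | [1 5 0]
4 | fire a2 | [1 5 0]
5 | fire a2 | [1 5 0]

1 5 0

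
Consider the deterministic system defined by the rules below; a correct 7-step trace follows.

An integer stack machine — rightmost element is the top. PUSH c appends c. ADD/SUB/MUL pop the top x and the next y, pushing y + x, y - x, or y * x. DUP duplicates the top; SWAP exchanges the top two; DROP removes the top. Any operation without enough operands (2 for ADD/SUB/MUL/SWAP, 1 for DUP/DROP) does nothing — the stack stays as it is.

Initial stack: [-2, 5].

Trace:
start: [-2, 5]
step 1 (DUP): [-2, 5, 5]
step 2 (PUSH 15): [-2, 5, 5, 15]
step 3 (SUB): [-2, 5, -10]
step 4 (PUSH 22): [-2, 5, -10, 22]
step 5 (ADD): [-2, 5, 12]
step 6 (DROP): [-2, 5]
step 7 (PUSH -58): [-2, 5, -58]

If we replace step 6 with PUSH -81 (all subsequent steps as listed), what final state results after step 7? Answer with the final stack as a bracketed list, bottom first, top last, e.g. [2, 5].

[-2, 5, 12, -81, -58]

(re-executing from step 6 with the substitution; state before step 6: [-2, 5, 12])
step 6 (PUSH -81): [-2, 5, 12, -81]
step 7 (PUSH -58): [-2, 5, 12, -81, -58]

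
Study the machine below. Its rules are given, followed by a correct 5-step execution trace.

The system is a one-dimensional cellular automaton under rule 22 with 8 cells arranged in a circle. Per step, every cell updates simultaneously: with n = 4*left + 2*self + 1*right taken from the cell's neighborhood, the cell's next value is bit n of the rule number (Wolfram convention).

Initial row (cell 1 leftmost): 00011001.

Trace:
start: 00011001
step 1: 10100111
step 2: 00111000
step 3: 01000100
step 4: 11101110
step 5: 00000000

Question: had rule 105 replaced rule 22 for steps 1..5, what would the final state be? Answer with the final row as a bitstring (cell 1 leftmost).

(re-executing steps 1..5 under rule 105; state before step 1: 00011001)
step 1: 01011000
step 2: 00111011
step 3: 00101111
step 4: 00011001
step 5: 01011000

01011000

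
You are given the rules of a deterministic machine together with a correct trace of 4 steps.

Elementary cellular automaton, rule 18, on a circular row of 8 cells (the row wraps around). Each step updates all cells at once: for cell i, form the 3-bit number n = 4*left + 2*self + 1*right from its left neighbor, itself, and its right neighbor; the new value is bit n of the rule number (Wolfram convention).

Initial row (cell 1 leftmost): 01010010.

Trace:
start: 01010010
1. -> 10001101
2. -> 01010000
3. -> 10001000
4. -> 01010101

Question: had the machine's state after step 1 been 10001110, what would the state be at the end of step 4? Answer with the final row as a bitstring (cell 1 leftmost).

state after step 1 := 10001110
2. -> 01010000
3. -> 10001000
4. -> 01010101

01010101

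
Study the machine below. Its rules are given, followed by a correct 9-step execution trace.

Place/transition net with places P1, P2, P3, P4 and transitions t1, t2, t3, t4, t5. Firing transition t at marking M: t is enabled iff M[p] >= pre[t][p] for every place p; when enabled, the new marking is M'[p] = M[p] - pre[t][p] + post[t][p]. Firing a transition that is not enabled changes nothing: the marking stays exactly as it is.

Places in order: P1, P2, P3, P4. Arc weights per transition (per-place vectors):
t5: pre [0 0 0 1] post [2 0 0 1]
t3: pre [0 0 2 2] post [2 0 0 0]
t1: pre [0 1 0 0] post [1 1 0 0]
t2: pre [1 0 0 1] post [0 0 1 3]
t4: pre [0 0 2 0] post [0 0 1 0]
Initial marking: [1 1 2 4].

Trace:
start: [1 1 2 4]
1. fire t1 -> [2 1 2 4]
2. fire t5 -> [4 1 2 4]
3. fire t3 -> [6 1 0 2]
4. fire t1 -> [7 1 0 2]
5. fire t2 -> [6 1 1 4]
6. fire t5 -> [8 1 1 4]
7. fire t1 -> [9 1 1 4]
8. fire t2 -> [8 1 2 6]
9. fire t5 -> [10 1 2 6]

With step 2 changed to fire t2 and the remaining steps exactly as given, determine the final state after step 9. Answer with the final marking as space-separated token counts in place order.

(re-executing from step 2 with the substitution; state before step 2: [2 1 2 4])
2. fire t2 -> [1 1 3 6]
3. fire t3 -> [3 1 1 4]
4. fire t1 -> [4 1 1 4]
5. fire t2 -> [3 1 2 6]
6. fire t5 -> [5 1 2 6]
7. fire t1 -> [6 1 2 6]
8. fire t2 -> [5 1 3 8]
9. fire t5 -> [7 1 3 8]

7 1 3 8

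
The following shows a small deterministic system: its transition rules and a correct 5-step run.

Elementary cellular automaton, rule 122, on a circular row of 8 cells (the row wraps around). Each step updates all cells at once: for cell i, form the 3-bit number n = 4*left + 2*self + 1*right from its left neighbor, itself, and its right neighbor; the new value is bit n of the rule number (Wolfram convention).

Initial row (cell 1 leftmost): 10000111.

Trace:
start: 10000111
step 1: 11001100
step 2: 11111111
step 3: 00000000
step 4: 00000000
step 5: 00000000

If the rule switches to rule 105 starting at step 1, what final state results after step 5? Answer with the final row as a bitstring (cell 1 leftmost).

10110100

(re-executing steps 1..5 under rule 105; state before step 1: 10000111)
step 1: 10110100
step 2: 01111000
step 3: 01001011
step 4: 10000111
step 5: 10110100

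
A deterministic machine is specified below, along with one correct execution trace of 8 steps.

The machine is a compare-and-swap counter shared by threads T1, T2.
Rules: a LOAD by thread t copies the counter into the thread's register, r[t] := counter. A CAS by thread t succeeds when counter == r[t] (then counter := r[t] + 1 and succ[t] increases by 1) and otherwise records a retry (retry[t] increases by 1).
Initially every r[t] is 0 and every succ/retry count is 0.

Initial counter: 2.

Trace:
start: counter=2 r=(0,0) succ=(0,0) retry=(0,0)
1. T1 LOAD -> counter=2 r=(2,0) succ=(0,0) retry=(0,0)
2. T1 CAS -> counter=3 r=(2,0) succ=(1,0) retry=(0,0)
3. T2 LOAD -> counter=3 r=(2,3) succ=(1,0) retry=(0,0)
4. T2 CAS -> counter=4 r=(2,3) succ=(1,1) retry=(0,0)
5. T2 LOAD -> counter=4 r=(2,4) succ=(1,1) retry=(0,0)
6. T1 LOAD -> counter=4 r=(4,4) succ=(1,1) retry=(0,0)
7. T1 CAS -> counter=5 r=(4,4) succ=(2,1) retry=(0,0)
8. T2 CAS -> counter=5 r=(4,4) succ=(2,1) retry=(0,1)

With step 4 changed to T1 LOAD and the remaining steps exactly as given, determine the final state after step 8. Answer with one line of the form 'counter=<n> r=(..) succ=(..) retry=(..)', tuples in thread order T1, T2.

counter=4 r=(3,3) succ=(2,0) retry=(0,1)

(re-executing from step 4 with the substitution; state before step 4: counter=3 r=(2,3) succ=(1,0) retry=(0,0))
4. T1 LOAD -> counter=3 r=(3,3) succ=(1,0) retry=(0,0)
5. T2 LOAD -> counter=3 r=(3,3) succ=(1,0) retry=(0,0)
6. T1 LOAD -> counter=3 r=(3,3) succ=(1,0) retry=(0,0)
7. T1 CAS -> counter=4 r=(3,3) succ=(2,0) retry=(0,0)
8. T2 CAS -> counter=4 r=(3,3) succ=(2,0) retry=(0,1)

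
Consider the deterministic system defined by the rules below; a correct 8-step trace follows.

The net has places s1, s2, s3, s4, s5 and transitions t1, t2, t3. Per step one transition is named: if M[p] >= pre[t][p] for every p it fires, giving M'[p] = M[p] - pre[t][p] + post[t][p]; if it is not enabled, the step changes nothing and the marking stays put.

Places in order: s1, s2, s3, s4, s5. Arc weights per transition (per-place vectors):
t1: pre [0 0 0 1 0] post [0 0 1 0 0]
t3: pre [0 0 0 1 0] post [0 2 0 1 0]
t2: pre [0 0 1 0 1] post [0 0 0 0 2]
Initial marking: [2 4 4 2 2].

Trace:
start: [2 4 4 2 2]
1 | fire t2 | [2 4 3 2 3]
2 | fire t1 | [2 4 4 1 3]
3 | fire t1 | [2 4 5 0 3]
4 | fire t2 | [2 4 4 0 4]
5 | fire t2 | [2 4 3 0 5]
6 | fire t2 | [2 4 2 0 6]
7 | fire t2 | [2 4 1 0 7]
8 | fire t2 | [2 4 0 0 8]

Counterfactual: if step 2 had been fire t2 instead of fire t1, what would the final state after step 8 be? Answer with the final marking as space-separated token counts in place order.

2 4 0 1 7

(re-executing from step 2 with the substitution; state before step 2: [2 4 3 2 3])
2 | fire t2 | [2 4 2 2 4]
3 | fire t1 | [2 4 3 1 4]
4 | fire t2 | [2 4 2 1 5]
5 | fire t2 | [2 4 1 1 6]
6 | fire t2 | [2 4 0 1 7]
7 | fire t2 | [2 4 0 1 7]
8 | fire t2 | [2 4 0 1 7]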